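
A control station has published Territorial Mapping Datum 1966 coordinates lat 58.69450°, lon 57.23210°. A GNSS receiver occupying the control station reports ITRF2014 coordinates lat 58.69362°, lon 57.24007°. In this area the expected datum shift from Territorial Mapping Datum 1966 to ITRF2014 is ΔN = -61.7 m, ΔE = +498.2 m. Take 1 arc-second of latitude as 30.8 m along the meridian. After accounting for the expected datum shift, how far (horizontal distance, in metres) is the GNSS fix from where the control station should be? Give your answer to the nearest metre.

53 m

Observed coordinate differences: Δφ = -0.00088°, Δλ = +0.00797°.
Converting to metres (1° lat = 110880 m, cos φ = 0.519601): observed ΔN = -97.6 m, observed ΔE = 459.2 m.
Subtracting the expected shift leaves a residual of -97.6 − (-61.7) = -35.9 m north and 459.2 − (498.2) = -39.0 m east.
Residual distance = √((-35.9)² + (-39.0)²) = 53.0 m.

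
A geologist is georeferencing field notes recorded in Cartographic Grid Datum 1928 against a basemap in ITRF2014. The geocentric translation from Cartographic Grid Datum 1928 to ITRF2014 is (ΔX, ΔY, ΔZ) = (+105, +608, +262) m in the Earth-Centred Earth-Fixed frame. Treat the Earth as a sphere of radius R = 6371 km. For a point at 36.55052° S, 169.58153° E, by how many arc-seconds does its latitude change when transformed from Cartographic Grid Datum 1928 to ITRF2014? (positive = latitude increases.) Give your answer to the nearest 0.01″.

sin φ = -0.595531, cos φ = 0.803332, sin λ = 0.180836, cos λ = -0.983513.
North component: ΔN = −sin φ cos λ·ΔX − sin φ sin λ·ΔY + cos φ·ΔZ = −(-0.595531)(-0.983513)(105) − (-0.595531)(0.180836)(608) + (0.803332)(262) = 214.45 m.
1° of latitude spans πR/180 = 111195 m, so Δφ = 214.45 / 111195 × 3600 = 6.943″.

Δφ = 6.94″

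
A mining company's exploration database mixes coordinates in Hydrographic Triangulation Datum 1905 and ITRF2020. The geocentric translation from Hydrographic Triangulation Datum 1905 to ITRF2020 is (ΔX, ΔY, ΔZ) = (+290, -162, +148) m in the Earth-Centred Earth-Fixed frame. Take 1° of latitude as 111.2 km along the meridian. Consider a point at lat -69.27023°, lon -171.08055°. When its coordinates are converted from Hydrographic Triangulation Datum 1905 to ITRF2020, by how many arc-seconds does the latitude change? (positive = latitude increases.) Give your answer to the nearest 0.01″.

Δφ = -6.22″

sin φ = -0.935260, cos φ = 0.353961, sin λ = -0.155046, cos λ = -0.987907.
North component: ΔN = −sin φ cos λ·ΔX − sin φ sin λ·ΔY + cos φ·ΔZ = −(-0.935260)(-0.987907)(290) − (-0.935260)(-0.155046)(-162) + (0.353961)(148) = -192.07 m.
1° of latitude spans 111200 m, so Δφ = -192.07 / 111200 × 3600 = -6.218″.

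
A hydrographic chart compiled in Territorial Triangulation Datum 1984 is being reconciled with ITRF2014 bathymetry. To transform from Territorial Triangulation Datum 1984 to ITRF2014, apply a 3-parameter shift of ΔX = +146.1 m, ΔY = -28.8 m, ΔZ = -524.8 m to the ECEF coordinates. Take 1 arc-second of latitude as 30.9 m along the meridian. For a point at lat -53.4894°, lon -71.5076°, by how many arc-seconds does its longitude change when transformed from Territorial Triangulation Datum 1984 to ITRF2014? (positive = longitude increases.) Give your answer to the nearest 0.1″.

sin φ = -0.803747, cos φ = 0.594971, sin λ = -0.948366, cos λ = 0.317179.
East component: ΔE = −sin λ·ΔX + cos λ·ΔY = −(-0.948366)(146.1) + (0.317179)(-28.8) = 129.42 m.
1° of latitude spans 3600 × 30.90 = 111240 m; at latitude φ, 1° of longitude spans that × cos φ = 66184.6 m, so Δλ = 129.42 / 66184.6 × 3600 = 7.040″.

Δλ = 7.0″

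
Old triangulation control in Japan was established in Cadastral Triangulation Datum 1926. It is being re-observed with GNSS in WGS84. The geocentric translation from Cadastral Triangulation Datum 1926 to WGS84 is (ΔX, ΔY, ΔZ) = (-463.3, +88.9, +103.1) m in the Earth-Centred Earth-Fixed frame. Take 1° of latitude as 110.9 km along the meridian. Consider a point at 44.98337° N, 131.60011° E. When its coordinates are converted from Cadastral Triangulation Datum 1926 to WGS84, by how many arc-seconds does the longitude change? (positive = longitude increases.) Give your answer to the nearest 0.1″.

Δλ = 13.2″

sin φ = 0.706902, cos φ = 0.707312, sin λ = 0.747797, cos λ = -0.663928.
East component: ΔE = −sin λ·ΔX + cos λ·ΔY = −(0.747797)(-463.3) + (-0.663928)(88.9) = 287.43 m.
1° of latitude spans 110900 m; at latitude φ, 1° of longitude spans that × cos φ = 78440.9 m, so Δλ = 287.43 / 78440.9 × 3600 = 13.191″.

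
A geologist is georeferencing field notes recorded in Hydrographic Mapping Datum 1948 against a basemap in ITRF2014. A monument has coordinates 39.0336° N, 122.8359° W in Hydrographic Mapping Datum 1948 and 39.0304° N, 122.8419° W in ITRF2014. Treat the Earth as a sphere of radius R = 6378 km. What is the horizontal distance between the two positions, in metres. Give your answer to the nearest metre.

629 m

Δφ = 39.0304° − 39.0336° = -0.0032°; Δλ = -122.8419° − -122.8359° = -0.0060°.
1° along a meridian = πR/180 = 111317 m.
ΔN = Δφ × 111317 = -356.2 m; ΔE = Δλ × 111317 × cos(39.0336°) = -0.0060 × 111317 × 0.776777 = -518.8 m.
Distance = √(ΔE² + ΔN²) = √((-518.8)² + (-356.2)²) = 629.3 m.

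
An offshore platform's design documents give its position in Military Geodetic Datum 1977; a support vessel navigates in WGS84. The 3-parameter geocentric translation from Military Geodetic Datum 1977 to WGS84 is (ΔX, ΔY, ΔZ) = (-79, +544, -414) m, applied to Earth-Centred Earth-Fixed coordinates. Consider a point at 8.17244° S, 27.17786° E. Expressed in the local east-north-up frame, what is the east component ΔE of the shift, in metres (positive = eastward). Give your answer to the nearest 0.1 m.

ΔE = 520.0 m

The local east axis at (φ, λ) is (−sin λ, cos λ, 0), so ΔE = −sin(27.17786°)·(-79) + cos(27.17786°)·544 = 520.02 m.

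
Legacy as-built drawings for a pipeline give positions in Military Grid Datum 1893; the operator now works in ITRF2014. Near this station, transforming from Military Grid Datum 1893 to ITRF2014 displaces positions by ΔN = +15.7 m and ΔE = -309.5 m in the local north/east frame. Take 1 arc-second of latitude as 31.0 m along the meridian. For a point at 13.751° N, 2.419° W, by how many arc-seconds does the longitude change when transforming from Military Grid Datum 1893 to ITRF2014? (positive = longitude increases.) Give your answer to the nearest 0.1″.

Δλ = -10.3″

At latitude 13.751°, cos φ = 0.971338.
1″ of longitude at this latitude = 31.00 × cos φ = 30.1115 m, so Δλ = -309.5 / 30.1115 = -10.278″.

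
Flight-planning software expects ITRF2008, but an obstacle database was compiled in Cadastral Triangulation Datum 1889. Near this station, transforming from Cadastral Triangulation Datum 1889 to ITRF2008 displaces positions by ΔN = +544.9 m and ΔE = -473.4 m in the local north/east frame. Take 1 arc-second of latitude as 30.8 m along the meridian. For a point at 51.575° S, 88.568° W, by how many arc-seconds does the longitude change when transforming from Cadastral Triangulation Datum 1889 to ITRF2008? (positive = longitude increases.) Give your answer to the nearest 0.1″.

At latitude -51.575°, cos φ = 0.621490.
1″ of longitude at this latitude = 30.80 × cos φ = 19.1419 m, so Δλ = -473.4 / 19.1419 = -24.731″.

Δλ = -24.7″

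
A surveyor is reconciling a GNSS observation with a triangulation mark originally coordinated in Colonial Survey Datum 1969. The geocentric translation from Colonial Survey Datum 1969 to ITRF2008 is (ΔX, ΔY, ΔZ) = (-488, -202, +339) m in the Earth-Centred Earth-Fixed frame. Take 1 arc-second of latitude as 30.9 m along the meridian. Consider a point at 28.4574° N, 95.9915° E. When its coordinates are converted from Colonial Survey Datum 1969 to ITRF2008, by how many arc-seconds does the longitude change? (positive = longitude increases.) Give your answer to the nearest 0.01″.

sin φ = 0.476505, cos φ = 0.879172, sin λ = 0.994537, cos λ = -0.104381.
East component: ΔE = −sin λ·ΔX + cos λ·ΔY = −(0.994537)(-488) + (-0.104381)(-202) = 506.42 m.
1° of latitude spans 3600 × 30.90 = 111240 m; at latitude φ, 1° of longitude spans that × cos φ = 97799.1 m, so Δλ = 506.42 / 97799.1 × 3600 = 18.641″.

Δλ = 18.64″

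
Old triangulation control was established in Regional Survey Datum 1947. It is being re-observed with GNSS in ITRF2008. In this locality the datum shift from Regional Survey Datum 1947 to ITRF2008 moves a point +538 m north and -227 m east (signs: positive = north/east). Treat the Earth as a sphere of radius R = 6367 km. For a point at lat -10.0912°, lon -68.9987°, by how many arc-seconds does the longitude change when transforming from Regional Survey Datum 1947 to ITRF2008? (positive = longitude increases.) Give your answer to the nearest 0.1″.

Δλ = -7.5″

At latitude -10.0912°, cos φ = 0.984530.
One radian of longitude at latitude φ spans R cos φ, so Δλ = ΔE / (R cos φ) = -227.0 / (6367000 × 0.984530) = -3.6213e-05 rad = -7.469″.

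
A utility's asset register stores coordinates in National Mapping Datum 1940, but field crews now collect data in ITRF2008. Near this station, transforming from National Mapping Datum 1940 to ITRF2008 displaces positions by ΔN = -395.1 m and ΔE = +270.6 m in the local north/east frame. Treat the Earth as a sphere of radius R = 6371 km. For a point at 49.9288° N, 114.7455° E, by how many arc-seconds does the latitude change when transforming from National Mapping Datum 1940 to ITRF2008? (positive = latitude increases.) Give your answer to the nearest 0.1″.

Δφ = -12.8″

On a sphere of radius R, 1 rad of latitude = R, so Δφ = ΔN / R = -395.1 / 6371000 = -6.2015e-05 rad = -12.792″.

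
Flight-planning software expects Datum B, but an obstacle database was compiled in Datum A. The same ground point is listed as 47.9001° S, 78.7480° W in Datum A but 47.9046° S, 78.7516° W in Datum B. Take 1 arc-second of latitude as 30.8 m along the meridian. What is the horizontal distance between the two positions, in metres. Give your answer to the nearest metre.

566 m

Δφ = -47.9046° − -47.9001° = -0.0045°; Δλ = -78.7516° − -78.7480° = -0.0036°.
1° of latitude = 3600 × 30.80 = 110880 m.
ΔN = Δφ × 110880 = -499.0 m; ΔE = Δλ × 110880 × cos(-47.9001°) = -0.0036 × 110880 × 0.670425 = -267.6 m.
Distance = √(ΔE² + ΔN²) = √((-267.6)² + (-499.0)²) = 566.2 m.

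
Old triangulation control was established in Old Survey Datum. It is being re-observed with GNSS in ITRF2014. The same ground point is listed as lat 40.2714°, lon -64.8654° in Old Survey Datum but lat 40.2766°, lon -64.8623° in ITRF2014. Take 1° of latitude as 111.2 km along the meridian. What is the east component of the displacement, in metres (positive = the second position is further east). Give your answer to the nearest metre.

ΔE = 263 m

Δφ = 40.2766° − 40.2714° = +0.0052°; Δλ = -64.8623° − -64.8654° = +0.0031°.
ΔN = Δφ × 111200 = 578.2 m; ΔE = Δλ × 111200 × cos(40.2714°) = +0.0031 × 111200 × 0.762991 = 263.0 m.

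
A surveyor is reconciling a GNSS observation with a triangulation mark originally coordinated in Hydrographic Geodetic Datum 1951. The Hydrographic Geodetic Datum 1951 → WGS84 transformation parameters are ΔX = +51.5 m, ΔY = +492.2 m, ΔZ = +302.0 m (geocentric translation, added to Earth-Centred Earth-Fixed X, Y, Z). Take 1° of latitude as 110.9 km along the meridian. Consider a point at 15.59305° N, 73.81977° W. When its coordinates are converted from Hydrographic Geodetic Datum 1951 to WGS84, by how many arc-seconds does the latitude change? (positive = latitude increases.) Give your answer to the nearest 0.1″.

Δφ = 13.4″

sin φ = 0.268803, cos φ = 0.963195, sin λ = -0.960390, cos λ = 0.278660.
North component: ΔN = −sin φ cos λ·ΔX − sin φ sin λ·ΔY + cos φ·ΔZ = −(0.268803)(0.278660)(51.5) − (0.268803)(-0.960390)(492.2) + (0.963195)(302.0) = 414.09 m.
1° of latitude spans 110900 m, so Δφ = 414.09 / 110900 × 3600 = 13.442″.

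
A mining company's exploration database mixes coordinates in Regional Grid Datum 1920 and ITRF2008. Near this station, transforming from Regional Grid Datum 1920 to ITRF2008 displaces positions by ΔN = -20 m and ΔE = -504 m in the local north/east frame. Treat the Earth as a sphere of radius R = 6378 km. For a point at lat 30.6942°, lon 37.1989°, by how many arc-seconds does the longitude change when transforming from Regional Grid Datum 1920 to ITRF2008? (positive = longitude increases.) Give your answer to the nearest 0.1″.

Δλ = -19.0″

At latitude 30.6942°, cos φ = 0.859904.
One radian of longitude at latitude φ spans R cos φ, so Δλ = ΔE / (R cos φ) = -504.0 / (6378000 × 0.859904) = -9.1896e-05 rad = -18.955″.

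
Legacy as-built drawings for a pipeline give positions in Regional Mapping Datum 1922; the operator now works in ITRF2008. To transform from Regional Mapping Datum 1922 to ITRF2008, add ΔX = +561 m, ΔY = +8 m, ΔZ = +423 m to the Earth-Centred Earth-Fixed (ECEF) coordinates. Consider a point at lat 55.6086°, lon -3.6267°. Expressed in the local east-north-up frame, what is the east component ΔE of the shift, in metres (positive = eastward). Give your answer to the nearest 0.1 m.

At φ = 55.6086°, λ = -3.6267°: sin φ = 0.825198, cos φ = 0.564843, sin λ = -0.063256, cos λ = 0.997997.
ΔE = −sin λ·ΔX + cos λ·ΔY = −(-0.063256)·(561) + (0.997997)·(8) = 43.47 m.

ΔE = 43.5 m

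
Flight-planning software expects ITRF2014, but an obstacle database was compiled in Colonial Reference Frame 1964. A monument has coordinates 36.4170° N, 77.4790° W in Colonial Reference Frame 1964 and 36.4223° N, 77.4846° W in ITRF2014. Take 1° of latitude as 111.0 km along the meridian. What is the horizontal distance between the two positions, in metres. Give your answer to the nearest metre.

Δφ = 36.4223° − 36.4170° = +0.0053°; Δλ = -77.4846° − -77.4790° = -0.0056°.
ΔN = Δφ × 111000 = 588.3 m; ΔE = Δλ × 111000 × cos(36.4170°) = -0.0056 × 111000 × 0.804718 = -500.2 m.
Distance = √(ΔE² + ΔN²) = √((-500.2)² + 588.3²) = 772.2 m.

772 m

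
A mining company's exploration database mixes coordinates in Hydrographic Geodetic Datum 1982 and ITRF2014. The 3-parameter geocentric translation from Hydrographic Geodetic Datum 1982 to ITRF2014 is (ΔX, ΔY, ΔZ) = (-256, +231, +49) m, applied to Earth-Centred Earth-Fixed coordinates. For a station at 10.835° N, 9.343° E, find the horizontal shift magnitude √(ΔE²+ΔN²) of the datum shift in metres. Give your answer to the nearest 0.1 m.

At φ = 10.835°, λ = 9.343°: sin φ = 0.187981, cos φ = 0.982173, sin λ = 0.162344, cos λ = 0.986734.
ΔE = −sin λ·ΔX + cos λ·ΔY = −(0.162344)·(-256) + (0.986734)·(231) = 269.50 m.
ΔN = −sin φ cos λ·ΔX − sin φ sin λ·ΔY + cos φ·ΔZ = −(0.187981)(0.986734)(-256) − (0.187981)(0.162344)(231) + (0.982173)(49) = 88.56 m.
Horizontal magnitude = √(ΔE² + ΔN²) = √(269.50² + 88.56²) = 283.67 m.

283.7 m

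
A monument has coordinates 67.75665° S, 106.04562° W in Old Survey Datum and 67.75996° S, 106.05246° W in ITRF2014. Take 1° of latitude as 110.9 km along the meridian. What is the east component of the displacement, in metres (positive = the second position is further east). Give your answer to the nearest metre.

Δφ = -67.75996° − -67.75665° = -0.00331°; Δλ = -106.05246° − -106.04562° = -0.00684°.
ΔN = Δφ × 110900 = -367.1 m; ΔE = Δλ × 110900 × cos(-67.75665°) = -0.00684 × 110900 × 0.378541 = -287.1 m.

ΔE = -287 m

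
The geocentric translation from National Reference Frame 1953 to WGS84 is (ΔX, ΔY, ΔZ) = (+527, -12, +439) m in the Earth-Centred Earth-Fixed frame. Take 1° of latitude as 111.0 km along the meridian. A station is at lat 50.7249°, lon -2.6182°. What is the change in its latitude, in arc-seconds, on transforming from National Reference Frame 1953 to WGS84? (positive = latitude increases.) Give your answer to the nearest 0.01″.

sin φ = 0.774115, cos φ = 0.633045, sin λ = -0.045680, cos λ = 0.998956.
North component: ΔN = −sin φ cos λ·ΔX − sin φ sin λ·ΔY + cos φ·ΔZ = −(0.774115)(0.998956)(527) − (0.774115)(-0.045680)(-12) + (0.633045)(439) = -130.05 m.
1° of latitude spans 111000 m, so Δφ = -130.05 / 111000 × 3600 = -4.218″.

Δφ = -4.22″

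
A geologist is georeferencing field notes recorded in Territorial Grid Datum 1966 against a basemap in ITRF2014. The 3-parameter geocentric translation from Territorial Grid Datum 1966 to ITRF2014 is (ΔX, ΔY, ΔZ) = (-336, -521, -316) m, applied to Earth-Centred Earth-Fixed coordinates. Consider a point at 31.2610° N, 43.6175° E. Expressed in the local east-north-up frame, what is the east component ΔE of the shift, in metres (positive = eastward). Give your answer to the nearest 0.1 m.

The local east axis at (φ, λ) is (−sin λ, cos λ, 0), so ΔE = −sin(43.6175°)·(-336) + cos(43.6175°)·(-521) = -145.40 m.

ΔE = -145.4 m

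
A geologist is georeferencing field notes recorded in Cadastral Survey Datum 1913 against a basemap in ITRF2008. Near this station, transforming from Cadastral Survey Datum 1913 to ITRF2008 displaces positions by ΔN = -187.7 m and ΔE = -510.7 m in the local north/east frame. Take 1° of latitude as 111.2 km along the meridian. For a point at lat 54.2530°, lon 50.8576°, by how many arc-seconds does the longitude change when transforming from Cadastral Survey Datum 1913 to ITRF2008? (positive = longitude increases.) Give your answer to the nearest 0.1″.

Δλ = -28.3″

At latitude 54.2530°, cos φ = 0.584207.
1° of longitude at this latitude = 111.2 × cos φ = 64.96 km, so Δλ = -510.7 / 64963.8 = -0.0078613° = -28.301″.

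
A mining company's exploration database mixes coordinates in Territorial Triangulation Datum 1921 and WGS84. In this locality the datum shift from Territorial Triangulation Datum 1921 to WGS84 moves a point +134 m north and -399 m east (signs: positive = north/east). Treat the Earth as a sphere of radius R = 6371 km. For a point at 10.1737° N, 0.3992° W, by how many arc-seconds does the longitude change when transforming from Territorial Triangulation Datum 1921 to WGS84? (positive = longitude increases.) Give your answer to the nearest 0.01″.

At latitude 10.1737°, cos φ = 0.984277.
One radian of longitude at latitude φ spans R cos φ, so Δλ = ΔE / (R cos φ) = -399.0 / (6371000 × 0.984277) = -6.3628e-05 rad = -13.124″.

Δλ = -13.12″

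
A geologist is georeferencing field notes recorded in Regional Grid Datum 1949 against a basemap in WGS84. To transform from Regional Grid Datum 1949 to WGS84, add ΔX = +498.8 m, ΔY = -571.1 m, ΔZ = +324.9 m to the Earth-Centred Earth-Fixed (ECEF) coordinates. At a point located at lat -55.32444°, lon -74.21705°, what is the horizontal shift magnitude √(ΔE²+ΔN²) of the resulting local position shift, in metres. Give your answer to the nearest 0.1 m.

The local east axis at (φ, λ) is (−sin λ, cos λ, 0), so ΔE = −sin(-74.21705°)·498.8 + cos(-74.21705°)·(-571.1) = 324.66 m.
The local north axis is (−sin φ cos λ, −sin φ sin λ, cos φ), giving ΔN = 111.574 + 451.958 + 184.845 = 748.38 m.
Horizontal magnitude = √(ΔE² + ΔN²) = √(324.66² + 748.38²) = 815.76 m.

815.8 m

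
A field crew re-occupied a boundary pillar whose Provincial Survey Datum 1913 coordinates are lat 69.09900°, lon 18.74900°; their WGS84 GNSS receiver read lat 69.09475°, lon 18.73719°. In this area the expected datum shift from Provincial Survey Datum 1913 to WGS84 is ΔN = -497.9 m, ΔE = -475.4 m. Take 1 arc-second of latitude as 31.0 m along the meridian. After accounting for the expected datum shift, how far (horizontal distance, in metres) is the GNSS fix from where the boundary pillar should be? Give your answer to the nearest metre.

24 m

Observed coordinate differences: Δφ = -0.00425°, Δλ = -0.01181°.
Converting to metres (1° lat = 111600 m, cos φ = 0.356754): observed ΔN = -474.3 m, observed ΔE = -470.2 m.
Subtracting the expected shift leaves a residual of -474.3 − (-497.9) = 23.6 m north and -470.2 − (-475.4) = 5.2 m east.
Residual distance = √(23.6² + 5.2²) = 24.2 m.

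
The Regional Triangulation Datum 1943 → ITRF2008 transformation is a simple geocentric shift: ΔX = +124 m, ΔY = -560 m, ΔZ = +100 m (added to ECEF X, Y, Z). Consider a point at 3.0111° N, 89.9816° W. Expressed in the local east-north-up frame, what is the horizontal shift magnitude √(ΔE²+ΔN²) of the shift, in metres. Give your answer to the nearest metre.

The local east axis at (φ, λ) is (−sin λ, cos λ, 0), so ΔE = −sin(-89.9816°)·124 + cos(-89.9816°)·(-560) = 123.82 m.
The local north axis is (−sin φ cos λ, −sin φ sin λ, cos φ), giving ΔN = -0.002 − 29.416 + 99.862 = 70.44 m.
Horizontal magnitude = √(ΔE² + ΔN²) = √(123.82² + 70.44²) = 142.46 m.

142 m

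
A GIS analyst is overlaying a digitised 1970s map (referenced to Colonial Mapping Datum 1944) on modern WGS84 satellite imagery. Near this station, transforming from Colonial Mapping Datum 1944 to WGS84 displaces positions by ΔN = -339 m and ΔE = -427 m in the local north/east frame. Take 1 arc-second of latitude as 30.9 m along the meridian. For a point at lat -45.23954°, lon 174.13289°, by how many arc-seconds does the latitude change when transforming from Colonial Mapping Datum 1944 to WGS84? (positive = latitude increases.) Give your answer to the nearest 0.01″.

Δφ = -10.97″

1″ of latitude = 30.90 m, so Δφ = -339.0 / 30.90 = -10.971″.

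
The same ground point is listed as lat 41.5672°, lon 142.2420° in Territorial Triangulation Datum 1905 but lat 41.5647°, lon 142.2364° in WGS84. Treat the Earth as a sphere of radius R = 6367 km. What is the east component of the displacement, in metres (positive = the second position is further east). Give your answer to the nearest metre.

Δφ = 41.5647° − 41.5672° = -0.0025°; Δλ = 142.2364° − 142.2420° = -0.0056°.
1° along a meridian = πR/180 = 111125 m.
ΔN = Δφ × 111125 = -277.8 m; ΔE = Δλ × 111125 × cos(41.5672°) = -0.0056 × 111125 × 0.748178 = -465.6 m.

ΔE = -466 m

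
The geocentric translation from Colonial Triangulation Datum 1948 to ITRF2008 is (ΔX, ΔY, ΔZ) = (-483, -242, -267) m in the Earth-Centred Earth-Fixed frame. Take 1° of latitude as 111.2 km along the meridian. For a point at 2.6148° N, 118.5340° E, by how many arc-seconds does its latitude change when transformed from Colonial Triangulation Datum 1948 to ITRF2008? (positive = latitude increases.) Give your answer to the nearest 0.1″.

sin φ = 0.045621, cos φ = 0.998959, sin λ = 0.878534, cos λ = -0.477680.
North component: ΔN = −sin φ cos λ·ΔX − sin φ sin λ·ΔY + cos φ·ΔZ = −(0.045621)(-0.477680)(-483) − (0.045621)(0.878534)(-242) + (0.998959)(-267) = -267.55 m.
1° of latitude spans 111200 m, so Δφ = -267.55 / 111200 × 3600 = -8.662″.

Δφ = -8.7″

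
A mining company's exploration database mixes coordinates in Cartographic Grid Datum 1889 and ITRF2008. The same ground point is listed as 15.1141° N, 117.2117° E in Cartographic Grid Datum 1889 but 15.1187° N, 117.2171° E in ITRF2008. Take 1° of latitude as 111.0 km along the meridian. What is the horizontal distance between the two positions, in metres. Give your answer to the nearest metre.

Δφ = 15.1187° − 15.1141° = +0.0046°; Δλ = 117.2171° − 117.2117° = +0.0054°.
ΔN = Δφ × 111000 = 510.6 m; ΔE = Δλ × 111000 × cos(15.1141°) = +0.0054 × 111000 × 0.965408 = 578.7 m.
Distance = √(ΔE² + ΔN²) = √(578.7² + 510.6²) = 771.7 m.

772 m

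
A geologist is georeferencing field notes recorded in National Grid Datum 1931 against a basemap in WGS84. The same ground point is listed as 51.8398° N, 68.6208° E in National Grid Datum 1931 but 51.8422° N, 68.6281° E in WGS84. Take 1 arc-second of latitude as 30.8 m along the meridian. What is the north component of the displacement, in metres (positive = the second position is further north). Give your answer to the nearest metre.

ΔN = 266 m

Δφ = 51.8422° − 51.8398° = +0.0024°; Δλ = 68.6281° − 68.6208° = +0.0073°.
1° of latitude = 3600 × 30.80 = 110880 m.
ΔN = Δφ × 110880 = 266.1 m; ΔE = Δλ × 110880 × cos(51.8398°) = +0.0073 × 110880 × 0.617862 = 500.1 m.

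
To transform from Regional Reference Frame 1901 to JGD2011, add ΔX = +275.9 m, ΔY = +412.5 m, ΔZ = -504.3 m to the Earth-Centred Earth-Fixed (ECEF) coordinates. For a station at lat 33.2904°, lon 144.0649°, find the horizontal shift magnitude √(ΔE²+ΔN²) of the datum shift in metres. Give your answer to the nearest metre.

At φ = 33.2904°, λ = 144.0649°: sin φ = 0.548883, cos φ = 0.835899, sin λ = 0.586868, cos λ = -0.809682.
ΔE = −sin λ·ΔX + cos λ·ΔY = −(0.586868)·(275.9) + (-0.809682)·(412.5) = -495.91 m.
ΔN = −sin φ cos λ·ΔX − sin φ sin λ·ΔY + cos φ·ΔZ = −(0.548883)(-0.809682)(275.9) − (0.548883)(0.586868)(412.5) + (0.835899)(-504.3) = -431.80 m.
Horizontal magnitude = √(ΔE² + ΔN²) = √((-495.91)² + (-431.80)²) = 657.56 m.

658 m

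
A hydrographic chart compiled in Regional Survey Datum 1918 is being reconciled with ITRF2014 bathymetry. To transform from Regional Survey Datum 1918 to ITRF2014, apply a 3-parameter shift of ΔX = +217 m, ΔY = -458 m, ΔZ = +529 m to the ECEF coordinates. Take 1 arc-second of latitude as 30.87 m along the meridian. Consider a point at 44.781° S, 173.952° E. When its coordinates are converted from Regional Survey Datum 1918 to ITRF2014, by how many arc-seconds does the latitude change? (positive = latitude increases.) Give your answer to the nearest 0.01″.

Δφ = 6.14″

sin φ = -0.704399, cos φ = 0.709804, sin λ = 0.105362, cos λ = -0.994434.
North component: ΔN = −sin φ cos λ·ΔX − sin φ sin λ·ΔY + cos φ·ΔZ = −(-0.704399)(-0.994434)(217) − (-0.704399)(0.105362)(-458) + (0.709804)(529) = 189.49 m.
1° of latitude spans 3600 × 30.87 = 111132 m, so Δφ = 189.49 / 111132 × 3600 = 6.138″.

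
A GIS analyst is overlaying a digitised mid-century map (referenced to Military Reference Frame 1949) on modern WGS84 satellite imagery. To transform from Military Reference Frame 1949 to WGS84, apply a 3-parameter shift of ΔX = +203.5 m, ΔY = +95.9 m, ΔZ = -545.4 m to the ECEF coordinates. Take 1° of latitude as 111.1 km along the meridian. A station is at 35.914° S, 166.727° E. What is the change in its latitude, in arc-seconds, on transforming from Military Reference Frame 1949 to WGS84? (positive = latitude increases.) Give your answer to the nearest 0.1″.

Δφ = -17.7″

sin φ = -0.586570, cos φ = 0.809898, sin λ = 0.229591, cos λ = -0.973287.
North component: ΔN = −sin φ cos λ·ΔX − sin φ sin λ·ΔY + cos φ·ΔZ = −(-0.586570)(-0.973287)(203.5) − (-0.586570)(0.229591)(95.9) + (0.809898)(-545.4) = -544.98 m.
1° of latitude spans 111100 m, so Δφ = -544.98 / 111100 × 3600 = -17.659″.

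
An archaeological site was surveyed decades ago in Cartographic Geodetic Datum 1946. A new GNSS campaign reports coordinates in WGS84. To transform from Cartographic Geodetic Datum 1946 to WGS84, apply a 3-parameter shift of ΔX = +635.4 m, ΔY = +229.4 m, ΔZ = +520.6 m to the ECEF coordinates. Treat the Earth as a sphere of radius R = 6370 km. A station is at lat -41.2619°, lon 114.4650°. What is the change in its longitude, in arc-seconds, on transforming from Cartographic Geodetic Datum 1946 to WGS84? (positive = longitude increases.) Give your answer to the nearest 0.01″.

Δλ = -29.01″

sin φ = -0.659502, cos φ = 0.751703, sin λ = 0.910214, cos λ = -0.414137.
East component: ΔE = −sin λ·ΔX + cos λ·ΔY = −(0.910214)(635.4) + (-0.414137)(229.4) = -673.35 m.
1° of latitude spans πR/180 = 111177 m; at latitude φ, 1° of longitude spans that × cos φ = 83572.4 m, so Δλ = -673.35 / 83572.4 × 3600 = -29.006″.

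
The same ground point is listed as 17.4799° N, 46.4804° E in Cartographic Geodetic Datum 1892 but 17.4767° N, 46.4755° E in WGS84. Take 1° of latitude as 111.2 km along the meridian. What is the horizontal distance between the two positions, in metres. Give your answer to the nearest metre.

Δφ = 17.4767° − 17.4799° = -0.0032°; Δλ = 46.4755° − 46.4804° = -0.0049°.
ΔN = Δφ × 111200 = -355.8 m; ΔE = Δλ × 111200 × cos(17.4799°) = -0.0049 × 111200 × 0.953822 = -519.7 m.
Distance = √(ΔE² + ΔN²) = √((-519.7)² + (-355.8)²) = 629.9 m.

630 m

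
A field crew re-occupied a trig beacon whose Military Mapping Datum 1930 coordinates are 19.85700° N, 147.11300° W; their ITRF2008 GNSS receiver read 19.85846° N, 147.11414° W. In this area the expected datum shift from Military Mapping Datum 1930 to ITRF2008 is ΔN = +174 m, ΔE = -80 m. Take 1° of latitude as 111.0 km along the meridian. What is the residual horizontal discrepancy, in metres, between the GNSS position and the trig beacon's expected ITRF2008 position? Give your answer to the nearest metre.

41 m

Observed coordinate differences: Δφ = +0.00146°, Δλ = -0.00114°.
Converting to metres (1° lat = 111000 m, cos φ = 0.940543): observed ΔN = 162.1 m, observed ΔE = -119.0 m.
Subtracting the expected shift leaves a residual of 162.1 − (174) = -11.9 m north and -119.0 − (-80) = -39.0 m east.
Residual distance = √((-11.9)² + (-39.0)²) = 40.8 m.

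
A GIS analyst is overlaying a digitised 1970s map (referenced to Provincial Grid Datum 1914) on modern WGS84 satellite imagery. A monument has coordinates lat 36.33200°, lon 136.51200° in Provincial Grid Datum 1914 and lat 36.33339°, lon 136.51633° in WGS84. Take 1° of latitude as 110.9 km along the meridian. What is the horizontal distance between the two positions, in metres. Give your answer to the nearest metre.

Δφ = 36.33339° − 36.33200° = +0.00139°; Δλ = 136.51633° − 136.51200° = +0.00433°.
ΔN = Δφ × 110900 = 154.2 m; ΔE = Δλ × 110900 × cos(36.33200°) = +0.00433 × 110900 × 0.805598 = 386.8 m.
Distance = √(ΔE² + ΔN²) = √(386.8² + 154.2²) = 416.4 m.

416 m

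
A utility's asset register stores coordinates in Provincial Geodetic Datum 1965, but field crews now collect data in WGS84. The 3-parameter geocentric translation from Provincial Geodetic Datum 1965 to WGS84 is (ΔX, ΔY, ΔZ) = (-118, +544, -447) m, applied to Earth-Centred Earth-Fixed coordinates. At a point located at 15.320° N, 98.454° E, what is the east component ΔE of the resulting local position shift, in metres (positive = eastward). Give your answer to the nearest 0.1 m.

At φ = 15.320°, λ = 98.454°: sin φ = 0.264210, cos φ = 0.964465, sin λ = 0.989134, cos λ = -0.147015.
ΔE = −sin λ·ΔX + cos λ·ΔY = −(0.989134)·(-118) + (-0.147015)·(544) = 36.74 m.

ΔE = 36.7 m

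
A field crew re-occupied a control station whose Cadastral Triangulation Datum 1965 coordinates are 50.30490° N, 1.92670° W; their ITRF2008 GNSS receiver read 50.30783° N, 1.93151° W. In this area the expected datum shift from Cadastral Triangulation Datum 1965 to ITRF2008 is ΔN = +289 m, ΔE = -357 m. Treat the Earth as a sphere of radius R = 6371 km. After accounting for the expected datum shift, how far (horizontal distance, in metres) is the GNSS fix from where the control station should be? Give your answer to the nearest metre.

40 m

Observed coordinate differences: Δφ = +0.00293°, Δλ = -0.00481°.
Converting to metres (1° lat = 111195 m, cos φ = 0.638702): observed ΔN = 325.8 m, observed ΔE = -341.6 m.
Subtracting the expected shift leaves a residual of 325.8 − (289) = 36.8 m north and -341.6 − (-357) = 15.4 m east.
Residual distance = √(36.8² + 15.4²) = 39.9 m.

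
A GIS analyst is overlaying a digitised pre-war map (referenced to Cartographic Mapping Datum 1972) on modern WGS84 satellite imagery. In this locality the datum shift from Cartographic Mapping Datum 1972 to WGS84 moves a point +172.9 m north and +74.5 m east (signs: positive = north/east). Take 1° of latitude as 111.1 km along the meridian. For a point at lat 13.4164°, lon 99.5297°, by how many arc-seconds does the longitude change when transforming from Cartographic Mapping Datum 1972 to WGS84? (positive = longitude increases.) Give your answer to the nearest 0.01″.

Δλ = 2.48″

At latitude 13.4164°, cos φ = 0.972710.
1° of longitude at this latitude = 111.1 × cos φ = 108.07 km, so Δλ = 74.5 / 108068.0 = 0.0006894° = 2.482″.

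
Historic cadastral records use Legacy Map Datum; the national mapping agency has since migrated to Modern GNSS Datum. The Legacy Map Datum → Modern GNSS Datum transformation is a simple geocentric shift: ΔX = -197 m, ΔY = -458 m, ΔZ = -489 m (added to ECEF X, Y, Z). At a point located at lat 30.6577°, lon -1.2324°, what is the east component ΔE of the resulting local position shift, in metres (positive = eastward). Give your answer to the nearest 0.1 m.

ΔE = -462.1 m

The local east axis at (φ, λ) is (−sin λ, cos λ, 0), so ΔE = −sin(-1.2324°)·(-197) + cos(-1.2324°)·(-458) = -462.13 m.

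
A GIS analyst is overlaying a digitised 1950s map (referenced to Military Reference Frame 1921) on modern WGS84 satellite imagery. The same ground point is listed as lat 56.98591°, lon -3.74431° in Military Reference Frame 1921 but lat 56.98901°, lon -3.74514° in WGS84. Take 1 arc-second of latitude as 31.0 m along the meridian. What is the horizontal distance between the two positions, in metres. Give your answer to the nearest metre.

Δφ = 56.98901° − 56.98591° = +0.00310°; Δλ = -3.74514° − -3.74431° = -0.00083°.
1° of latitude = 3600 × 31.00 = 111600 m.
ΔN = Δφ × 111600 = 346.0 m; ΔE = Δλ × 111600 × cos(56.98591°) = -0.00083 × 111600 × 0.544845 = -50.5 m.
Distance = √(ΔE² + ΔN²) = √((-50.5)² + 346.0²) = 349.6 m.

350 m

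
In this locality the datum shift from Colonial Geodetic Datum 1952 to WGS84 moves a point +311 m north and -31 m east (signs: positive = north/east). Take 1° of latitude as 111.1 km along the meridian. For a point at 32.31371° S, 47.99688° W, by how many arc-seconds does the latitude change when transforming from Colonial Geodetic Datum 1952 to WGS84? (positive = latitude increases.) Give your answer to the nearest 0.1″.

Δφ = 10.1″

1° of latitude = 111.1 km, so Δφ = 311.0 / 111100 = 0.0027993° = 10.077″.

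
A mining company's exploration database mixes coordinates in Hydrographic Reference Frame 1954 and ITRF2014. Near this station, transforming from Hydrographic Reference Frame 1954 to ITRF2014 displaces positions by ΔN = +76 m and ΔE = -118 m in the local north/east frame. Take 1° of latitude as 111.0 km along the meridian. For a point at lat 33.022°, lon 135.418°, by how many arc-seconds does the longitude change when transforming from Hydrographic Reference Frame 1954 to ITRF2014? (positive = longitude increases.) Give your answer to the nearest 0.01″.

At latitude 33.022°, cos φ = 0.838461.
1° of longitude at this latitude = 111.0 × cos φ = 93.07 km, so Δλ = -118.0 / 93069.2 = -0.0012679° = -4.564″.

Δλ = -4.56″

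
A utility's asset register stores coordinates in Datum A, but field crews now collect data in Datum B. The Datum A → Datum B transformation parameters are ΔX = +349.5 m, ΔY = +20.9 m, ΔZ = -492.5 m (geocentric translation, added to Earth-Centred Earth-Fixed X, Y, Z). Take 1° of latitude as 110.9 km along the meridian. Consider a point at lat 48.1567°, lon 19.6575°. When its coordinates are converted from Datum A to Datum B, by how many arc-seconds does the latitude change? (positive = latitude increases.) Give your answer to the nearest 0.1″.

Δφ = -18.8″

sin φ = 0.744972, cos φ = 0.667096, sin λ = 0.336397, cos λ = 0.941720.
North component: ΔN = −sin φ cos λ·ΔX − sin φ sin λ·ΔY + cos φ·ΔZ = −(0.744972)(0.941720)(349.5) − (0.744972)(0.336397)(20.9) + (0.667096)(-492.5) = -578.98 m.
1° of latitude spans 110900 m, so Δφ = -578.98 / 110900 × 3600 = -18.795″.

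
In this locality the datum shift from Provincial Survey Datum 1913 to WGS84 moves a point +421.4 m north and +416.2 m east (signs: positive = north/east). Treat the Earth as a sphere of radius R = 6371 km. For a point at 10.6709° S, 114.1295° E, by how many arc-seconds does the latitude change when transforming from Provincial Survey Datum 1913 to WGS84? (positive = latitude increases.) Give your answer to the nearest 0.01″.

Δφ = 13.64″

On a sphere of radius R, 1 rad of latitude = R, so Δφ = ΔN / R = 421.4 / 6371000 = 6.6143e-05 rad = 13.643″.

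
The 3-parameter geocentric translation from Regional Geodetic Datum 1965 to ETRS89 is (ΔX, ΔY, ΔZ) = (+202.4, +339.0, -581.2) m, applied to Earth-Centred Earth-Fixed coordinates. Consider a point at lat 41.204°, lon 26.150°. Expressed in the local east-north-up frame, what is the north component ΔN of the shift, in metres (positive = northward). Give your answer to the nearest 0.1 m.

The local north axis is (−sin φ cos λ, −sin φ sin λ, cos φ), giving ΔN = -119.682 − 98.419 − 437.277 = -655.38 m.

ΔN = -655.4 m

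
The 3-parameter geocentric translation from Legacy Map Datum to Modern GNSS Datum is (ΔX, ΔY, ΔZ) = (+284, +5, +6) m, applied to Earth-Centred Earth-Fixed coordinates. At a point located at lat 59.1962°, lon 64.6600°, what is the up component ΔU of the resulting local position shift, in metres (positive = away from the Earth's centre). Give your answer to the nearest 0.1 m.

At φ = 59.1962°, λ = 64.6600°: sin φ = 0.858926, cos φ = 0.512100, sin λ = 0.903784, cos λ = 0.427989.
ΔU = cos φ cos λ·ΔX + cos φ sin λ·ΔY + sin φ·ΔZ = (0.512100)(0.427989)(284) + (0.512100)(0.903784)(5) + (0.858926)(6) = 69.71 m.

ΔU = 69.7 m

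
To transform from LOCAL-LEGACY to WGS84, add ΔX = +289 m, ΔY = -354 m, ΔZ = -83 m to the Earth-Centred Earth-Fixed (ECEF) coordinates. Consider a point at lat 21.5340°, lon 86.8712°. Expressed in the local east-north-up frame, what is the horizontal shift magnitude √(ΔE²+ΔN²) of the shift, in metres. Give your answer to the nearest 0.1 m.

The local east axis at (φ, λ) is (−sin λ, cos λ, 0), so ΔE = −sin(86.8712°)·289 + cos(86.8712°)·(-354) = -307.89 m.
The local north axis is (−sin φ cos λ, −sin φ sin λ, cos φ), giving ΔN = -5.790 + 129.743 − 77.207 = 46.75 m.
Horizontal magnitude = √(ΔE² + ΔN²) = √((-307.89)² + 46.75²) = 311.42 m.

311.4 m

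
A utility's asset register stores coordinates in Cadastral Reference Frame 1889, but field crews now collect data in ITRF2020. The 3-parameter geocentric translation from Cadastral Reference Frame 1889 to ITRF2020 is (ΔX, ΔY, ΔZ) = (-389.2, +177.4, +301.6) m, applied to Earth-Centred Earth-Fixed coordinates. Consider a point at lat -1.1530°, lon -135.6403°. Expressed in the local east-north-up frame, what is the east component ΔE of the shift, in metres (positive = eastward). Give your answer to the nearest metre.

ΔE = -399 m

The local east axis at (φ, λ) is (−sin λ, cos λ, 0), so ΔE = −sin(-135.6403°)·(-389.2) + cos(-135.6403°)·177.4 = -398.95 m.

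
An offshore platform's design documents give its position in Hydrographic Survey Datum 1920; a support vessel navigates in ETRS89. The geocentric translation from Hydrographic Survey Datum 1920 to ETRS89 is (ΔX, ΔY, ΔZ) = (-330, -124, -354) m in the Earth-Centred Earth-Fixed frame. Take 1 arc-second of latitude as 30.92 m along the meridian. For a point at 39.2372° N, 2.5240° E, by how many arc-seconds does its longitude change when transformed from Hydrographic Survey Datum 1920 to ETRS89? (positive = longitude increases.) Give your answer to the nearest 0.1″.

Δλ = -4.6″

sin φ = 0.632532, cos φ = 0.774534, sin λ = 0.044038, cos λ = 0.999030.
East component: ΔE = −sin λ·ΔX + cos λ·ΔY = −(0.044038)(-330) + (0.999030)(-124) = -109.35 m.
1° of latitude spans 3600 × 30.92 = 111312 m; at latitude φ, 1° of longitude spans that × cos φ = 86214.9 m, so Δλ = -109.35 / 86214.9 × 3600 = -4.566″.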